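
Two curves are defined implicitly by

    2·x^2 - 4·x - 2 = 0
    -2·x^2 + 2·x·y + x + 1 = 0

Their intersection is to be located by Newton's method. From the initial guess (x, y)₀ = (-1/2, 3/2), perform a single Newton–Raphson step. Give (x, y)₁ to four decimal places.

At (-1/2, 3/2): F = (0.5000, -1.5000).
Jacobian J = [[4·x - 4, 0], [-4·x + 2·y + 1, 2·x]].
At the point, J = [[-6.0000, 0.0000], [6.0000, -1.0000]] (det J = 6.0000).
Solving J·Δ = −F gives Δ = (0.0833, -1.0000).
Then the next iterate is (x, y)₁ = (-0.4167, 0.5000).

(-0.4167, 0.5000)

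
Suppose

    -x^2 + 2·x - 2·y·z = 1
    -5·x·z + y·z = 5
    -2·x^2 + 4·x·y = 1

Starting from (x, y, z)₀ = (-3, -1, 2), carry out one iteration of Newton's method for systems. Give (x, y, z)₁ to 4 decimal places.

At (-3, -1, 2): F = (-12.0000, 23.0000, -7.0000).
Jacobian J = [[-2·x + 2, -2·z, -2·y], [-5·z, z, -5·x + y], [-4·x + 4·y, 4·x, 0]].
At the point, J = [[8.0000, -4.0000, 2.0000], [-10.0000, 2.0000, 14.0000], [8.0000, -12.0000, 0.0000]] (det J = 1104.0000).
Solving J·Δ = −F gives Δ = (1.9457, 0.7138, -0.3551).
Then the next iterate is (x, y, z)₁ = (-1.0543, -0.2862, 1.6449).

(-1.0543, -0.2862, 1.6449)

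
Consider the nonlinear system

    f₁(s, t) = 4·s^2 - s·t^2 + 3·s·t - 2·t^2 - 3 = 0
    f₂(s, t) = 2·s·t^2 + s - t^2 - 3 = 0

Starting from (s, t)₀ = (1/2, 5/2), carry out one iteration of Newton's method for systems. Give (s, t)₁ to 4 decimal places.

At (1/2, 5/2): F = (-13.8750, -2.5000).
Jacobian J = [[8·s - t^2 + 3·t, -2·s·t + 3·s - 4·t], [2·t^2 + 1, 4·s·t - 2·t]].
At the point, J = [[5.2500, -11.0000], [13.5000, 0.0000]] (det J = 148.5000).
Solving J·Δ = −F gives Δ = (0.1852, -1.1730).
Then the next iterate is (s, t)₁ = (0.6852, 1.3270).

(0.6852, 1.3270)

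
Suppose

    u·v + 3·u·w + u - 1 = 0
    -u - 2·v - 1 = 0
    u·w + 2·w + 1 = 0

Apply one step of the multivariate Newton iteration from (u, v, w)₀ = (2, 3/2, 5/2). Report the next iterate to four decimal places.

At (2, 3/2, 5/2): F = (19.0000, -6.0000, 11.0000).
Jacobian J = [[v + 3·w + 1, u, 3·u], [-1, -2, 0], [w, 0, u + 2]].
At the point, J = [[10.0000, 2.0000, 6.0000], [-1.0000, -2.0000, 0.0000], [2.5000, 0.0000, 4.0000]] (det J = -42.0000).
Solving J·Δ = −F gives Δ = (0.6667, -3.3333, -3.1667).
Then the next iterate is (u, v, w)₁ = (2.6667, -1.8333, -0.6667).

(2.6667, -1.8333, -0.6667)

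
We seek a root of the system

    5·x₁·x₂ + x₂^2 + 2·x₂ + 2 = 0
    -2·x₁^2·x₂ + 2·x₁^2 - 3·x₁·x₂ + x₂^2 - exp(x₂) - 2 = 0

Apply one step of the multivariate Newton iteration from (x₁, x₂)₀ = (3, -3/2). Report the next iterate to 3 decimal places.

(2.309, -0.352)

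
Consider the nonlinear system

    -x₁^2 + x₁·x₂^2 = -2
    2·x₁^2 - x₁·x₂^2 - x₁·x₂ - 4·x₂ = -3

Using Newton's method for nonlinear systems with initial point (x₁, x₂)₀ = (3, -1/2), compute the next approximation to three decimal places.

(1.389, 0.504)

At (3, -1/2): F = (-6.250, 23.750).
Jacobian J = [[-2·x₁ + x₂^2, 2·x₁·x₂], [4·x₁ - x₂^2 - x₂, -2·x₁·x₂ - x₁ - 4]].
At the point, J = [[-5.750, -3.000], [12.250, -4.000]] (det J = 59.750).
Solving J·Δ = −F gives Δ = (-1.611, 1.004).
Then the next iterate is (x₁, x₂)₁ = (1.389, 0.504).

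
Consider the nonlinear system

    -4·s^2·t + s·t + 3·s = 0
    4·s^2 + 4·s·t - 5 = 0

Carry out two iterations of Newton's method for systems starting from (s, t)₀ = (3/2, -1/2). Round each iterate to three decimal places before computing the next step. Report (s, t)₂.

(0.763, 0.739)

At (3/2, -1/2): F = (8.250, 1.000).
Jacobian J = [[-8·s·t + t + 3, -4·s^2 + s], [8·s + 4·t, 4·s]].
At the point, J = [[8.500, -7.500], [10.000, 6.000]] (det J = 126.000).
Solving J·Δ = −F gives Δ = (-0.452, 0.587).
Then the next iterate is (s, t)₁ = (1.048, 0.087).
Round to (1.048, 0.087) and repeat: F = (2.85297, -0.24208), J = [[2.35759, -3.34522], [8.732, 4.192]].
Δ = (-0.285, 0.652), so (s, t)₂ = (0.763, 0.739).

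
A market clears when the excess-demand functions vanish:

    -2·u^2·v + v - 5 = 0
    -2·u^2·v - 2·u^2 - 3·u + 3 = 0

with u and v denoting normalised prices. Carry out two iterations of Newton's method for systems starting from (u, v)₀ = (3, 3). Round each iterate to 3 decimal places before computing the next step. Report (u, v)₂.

(1.523, -1.203)

At (3, 3): F = (-56.000, -78.000).
Jacobian J = [[-4·u·v, -2·u^2 + 1], [-4·u·v - 4·u - 3, -2·u^2]].
At the point, J = [[-36.000, -17.000], [-51.000, -18.000]] (det J = -219.000).
Solving J·Δ = −F gives Δ = (-1.452, -0.219).
Then the next iterate is (u, v)₁ = (1.548, 2.781).
Round to (1.548, 2.781) and repeat: F = (-15.54724, -19.76485), J = [[-17.21995, -3.79261], [-26.41195, -4.79261]].
Δ = (-0.025, -3.984), so (u, v)₂ = (1.523, -1.203).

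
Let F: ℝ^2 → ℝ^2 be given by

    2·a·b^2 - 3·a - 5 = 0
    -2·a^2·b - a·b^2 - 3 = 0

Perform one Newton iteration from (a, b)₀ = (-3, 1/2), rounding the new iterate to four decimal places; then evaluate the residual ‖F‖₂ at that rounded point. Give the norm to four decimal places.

4.3732

At (-3, 1/2): F = (2.5000, -11.2500).
Jacobian J = [[2·b^2 - 3, 4·a·b], [-4·a·b - b^2, -2·a^2 - 2·a·b]].
At the point, J = [[-2.5000, -6.0000], [5.7500, -15.0000]] (det J = 72.0000).
Solving J·Δ = −F gives Δ = (1.4583, -0.1910).
Then the next iterate is (a, b)₁ = (-1.5417, 0.3090).
Re-evaluating at (-1.5417, 0.3090): F = (-0.669306, -4.321683), so ‖F‖₂ = 4.3732.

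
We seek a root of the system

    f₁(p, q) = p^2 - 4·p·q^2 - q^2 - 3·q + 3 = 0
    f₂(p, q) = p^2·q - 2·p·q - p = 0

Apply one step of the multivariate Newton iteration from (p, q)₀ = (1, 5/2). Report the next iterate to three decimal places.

At (1, 5/2): F = (-34.750, -3.500).
Jacobian J = [[2·p - 4·q^2, -8·p·q - 2·q - 3], [2·p·q - 2·q - 1, p^2 - 2·p]].
At the point, J = [[-23.000, -28.000], [-1.000, -1.000]] (det J = -5.000).
Solving J·Δ = −F gives Δ = (-12.650, 9.150).
Then the next iterate is (p, q)₁ = (-11.650, 11.650).

(-11.650, 11.650)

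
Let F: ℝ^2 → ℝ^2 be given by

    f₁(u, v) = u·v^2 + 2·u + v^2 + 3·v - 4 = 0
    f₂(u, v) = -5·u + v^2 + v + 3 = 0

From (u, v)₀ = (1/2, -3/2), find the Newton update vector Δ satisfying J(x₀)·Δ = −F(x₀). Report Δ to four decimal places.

At (1/2, -3/2): F = (-4.1250, 1.2500).
Jacobian J = [[v^2 + 2, 2·u·v + 2·v + 3], [-5, 2·v + 1]].
At the point, J = [[4.2500, -1.5000], [-5.0000, -2.0000]] (det J = -16.0000).
Solving J·Δ = −F gives Δ = (0.6328, -0.9570).

(0.6328, -0.9570)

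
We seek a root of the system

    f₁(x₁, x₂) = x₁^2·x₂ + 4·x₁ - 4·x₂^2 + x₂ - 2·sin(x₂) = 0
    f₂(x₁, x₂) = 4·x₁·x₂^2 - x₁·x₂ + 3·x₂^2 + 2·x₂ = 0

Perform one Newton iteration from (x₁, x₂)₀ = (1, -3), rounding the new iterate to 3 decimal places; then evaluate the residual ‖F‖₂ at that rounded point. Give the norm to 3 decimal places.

At (1, -3): F = (-37.71776, 60.000).
Jacobian J = [[2·x₁·x₂ + 4, x₁^2 - 8·x₂ - 2·cos(x₂) + 1], [4·x₂^2 - x₂, 8·x₁·x₂ - x₁ + 6·x₂ + 2]].
At the point, J = [[-2.000, 27.97998], [39.000, -41.000]] (det J = -1009.21941).
Solving J·Δ = −F gives Δ = (-0.131, 1.339).
Then the next iterate is (x₁, x₂)₁ = (0.869, -1.661).
Re-evaluating at (0.869, -1.661): F = (-8.48314, 15.98818), so ‖F‖₂ = 18.099.

18.099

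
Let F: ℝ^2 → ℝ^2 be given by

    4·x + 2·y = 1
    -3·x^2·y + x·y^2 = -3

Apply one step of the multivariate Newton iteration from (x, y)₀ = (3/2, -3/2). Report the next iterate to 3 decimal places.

(0.775, -1.049)

At (3/2, -3/2): F = (2.000, 16.500).
Jacobian J = [[4, 2], [-6·x·y + y^2, -3·x^2 + 2·x·y]].
At the point, J = [[4.000, 2.000], [15.750, -11.250]] (det J = -76.500).
Solving J·Δ = −F gives Δ = (-0.725, 0.451).
Then the next iterate is (x, y)₁ = (0.775, -1.049).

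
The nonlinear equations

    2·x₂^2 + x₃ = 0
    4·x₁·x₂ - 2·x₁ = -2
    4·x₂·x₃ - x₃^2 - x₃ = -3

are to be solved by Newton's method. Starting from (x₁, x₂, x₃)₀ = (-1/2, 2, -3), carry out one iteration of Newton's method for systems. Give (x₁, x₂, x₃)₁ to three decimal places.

At (-1/2, 2, -3): F = (5.000, -1.000, -27.000).
Jacobian J = [[0, 4·x₂, 1], [4·x₂ - 2, 4·x₁, 0], [0, 4·x₃, 4·x₂ - 2·x₃ - 1]].
At the point, J = [[0.000, 8.000, 1.000], [6.000, -2.000, 0.000], [0.000, -12.000, 13.000]] (det J = -696.000).
Solving J·Δ = −F gives Δ = (-0.098, -0.793, 1.345).
Then the next iterate is (x₁, x₂, x₃)₁ = (-0.598, 1.207, -1.655).

(-0.598, 1.207, -1.655)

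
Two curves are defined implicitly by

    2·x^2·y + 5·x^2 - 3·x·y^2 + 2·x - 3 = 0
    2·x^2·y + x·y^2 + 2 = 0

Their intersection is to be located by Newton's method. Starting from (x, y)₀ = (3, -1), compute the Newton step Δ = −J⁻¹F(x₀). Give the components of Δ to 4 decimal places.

At (3, -1): F = (21.0000, -13.0000).
Jacobian J = [[4·x·y + 10·x - 3·y^2 + 2, 2·x^2 - 6·x·y], [4·x·y + y^2, 2·x^2 + 2·x·y]].
At the point, J = [[17.0000, 36.0000], [-11.0000, 12.0000]] (det J = 600.0000).
Solving J·Δ = −F gives Δ = (-1.2000, -0.0167).

(-1.2000, -0.0167)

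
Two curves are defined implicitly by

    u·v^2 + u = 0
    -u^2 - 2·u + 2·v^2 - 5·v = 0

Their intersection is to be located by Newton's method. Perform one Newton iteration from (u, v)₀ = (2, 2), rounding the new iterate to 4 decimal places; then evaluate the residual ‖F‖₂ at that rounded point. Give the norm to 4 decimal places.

At (2, 2): F = (10.0000, -10.0000).
Jacobian J = [[v^2 + 1, 2·u·v], [-2·u - 2, 4·v - 5]].
At the point, J = [[5.0000, 8.0000], [-6.0000, 3.0000]] (det J = 63.0000).
Solving J·Δ = −F gives Δ = (-1.7460, -0.1587).
Then the next iterate is (u, v)₁ = (0.2540, 1.8413).
Re-evaluating at (0.2540, 1.8413): F = (1.115158, -2.998245), so ‖F‖₂ = 3.1989.

3.1989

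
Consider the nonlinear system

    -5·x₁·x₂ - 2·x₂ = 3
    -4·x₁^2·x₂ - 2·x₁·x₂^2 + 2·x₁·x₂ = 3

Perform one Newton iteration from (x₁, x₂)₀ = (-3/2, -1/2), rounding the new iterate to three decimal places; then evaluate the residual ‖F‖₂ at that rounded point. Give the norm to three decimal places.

At (-3/2, -1/2): F = (-5.750, 3.750).
Jacobian J = [[-5·x₂, -5·x₁ - 2], [-8·x₁·x₂ - 2·x₂^2 + 2·x₂, -4·x₁^2 - 4·x₁·x₂ + 2·x₁]].
At the point, J = [[2.500, 5.500], [-7.500, -15.000]] (det J = 3.750).
Solving J·Δ = −F gives Δ = (-17.500, 9.000).
Then the next iterate is (x₁, x₂)₁ = (-19.000, 8.500).
Re-evaluating at (-19.000, 8.500): F = (787.500, -9854.500), so ‖F‖₂ = 9885.916.

9885.916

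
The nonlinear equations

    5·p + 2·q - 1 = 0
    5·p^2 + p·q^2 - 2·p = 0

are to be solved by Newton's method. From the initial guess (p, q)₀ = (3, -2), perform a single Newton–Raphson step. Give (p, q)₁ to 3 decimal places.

(1.210, -2.524)

At (3, -2): F = (10.000, 51.000).
Jacobian J = [[5, 2], [10·p + q^2 - 2, 2·p·q]].
At the point, J = [[5.000, 2.000], [32.000, -12.000]] (det J = -124.000).
Solving J·Δ = −F gives Δ = (-1.790, -0.524).
Then the next iterate is (p, q)₁ = (1.210, -2.524).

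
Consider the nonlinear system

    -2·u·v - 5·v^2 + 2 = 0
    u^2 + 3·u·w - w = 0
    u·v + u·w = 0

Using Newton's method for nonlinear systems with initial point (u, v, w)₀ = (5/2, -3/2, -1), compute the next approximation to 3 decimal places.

(1.078, -0.898, -0.524)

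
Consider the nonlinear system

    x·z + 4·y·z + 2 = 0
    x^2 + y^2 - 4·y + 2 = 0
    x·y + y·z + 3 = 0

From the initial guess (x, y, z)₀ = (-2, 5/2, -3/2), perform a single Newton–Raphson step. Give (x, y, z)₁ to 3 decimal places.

At (-2, 5/2, -3/2): F = (-10.000, 2.250, -5.750).
Jacobian J = [[z, 4·z, x + 4·y], [2·x, 2·y - 4, 0], [y, x + z, y]].
At the point, J = [[-1.500, -6.000, 8.000], [-4.000, 1.000, 0.000], [2.500, -3.500, 2.500]] (det J = 28.250).
Solving J·Δ = −F gives Δ = (0.292, -1.082, 0.493).
Then the next iterate is (x, y, z)₁ = (-1.708, 1.418, -1.007).

(-1.708, 1.418, -1.007)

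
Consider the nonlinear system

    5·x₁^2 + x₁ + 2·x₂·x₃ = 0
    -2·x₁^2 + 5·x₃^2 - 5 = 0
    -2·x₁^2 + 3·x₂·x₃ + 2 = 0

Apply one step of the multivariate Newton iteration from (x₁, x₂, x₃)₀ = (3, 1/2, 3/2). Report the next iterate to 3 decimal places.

(1.496, -0.316, 1.080)

At (3, 1/2, 3/2): F = (49.500, -11.750, -13.750).
Jacobian J = [[10·x₁ + 1, 2·x₃, 2·x₂], [-4·x₁, 0, 10·x₃], [-4·x₁, 3·x₃, 3·x₂]].
At the point, J = [[31.000, 3.000, 1.000], [-12.000, 0.000, 15.000], [-12.000, 4.500, 1.500]] (det J = -2632.500).
Solving J·Δ = −F gives Δ = (-1.504, -0.816, -0.420).
Then the next iterate is (x₁, x₂, x₃)₁ = (1.496, -0.316, 1.080).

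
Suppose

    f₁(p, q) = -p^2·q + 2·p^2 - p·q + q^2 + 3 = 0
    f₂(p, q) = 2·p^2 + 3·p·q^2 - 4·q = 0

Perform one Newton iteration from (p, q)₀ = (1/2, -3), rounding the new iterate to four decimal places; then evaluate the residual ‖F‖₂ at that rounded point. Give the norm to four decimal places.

6.4298

At (1/2, -3): F = (14.7500, 26.0000).
Jacobian J = [[-2·p·q + 4·p - q, -p^2 - p + 2·q], [4·p + 3·q^2, 6·p·q - 4]].
At the point, J = [[8.0000, -6.7500], [29.0000, -13.0000]] (det J = 91.7500).
Solving J·Δ = −F gives Δ = (0.1771, 2.3951).
Then the next iterate is (p, q)₁ = (0.6771, -0.6049).
Re-evaluating at (0.6771, -0.6049): F = (4.969736, 4.079790), so ‖F‖₂ = 6.4298.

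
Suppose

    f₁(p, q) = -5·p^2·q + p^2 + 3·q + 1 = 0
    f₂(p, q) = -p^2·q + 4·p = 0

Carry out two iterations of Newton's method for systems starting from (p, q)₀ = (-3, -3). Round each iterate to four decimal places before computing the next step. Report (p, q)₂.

(-0.7292, -5.3675)

At (-3, -3): F = (136.0000, 15.0000).
Jacobian J = [[-10·p·q + 2·p, -5·p^2 + 3], [-2·p·q + 4, -p^2]].
At the point, J = [[-96.0000, -42.0000], [-14.0000, -9.0000]] (det J = 276.0000).
Solving J·Δ = −F gives Δ = (2.1522, -1.6812).
Then the next iterate is (p, q)₁ = (-0.8478, -4.6812).
Round to (-0.8478, -4.6812) and repeat: F = (4.498575, -0.026518), J = [[-41.382814, -0.593824], [-3.937443, -0.718765]].
Δ = (0.1186, -0.6863), so (p, q)₂ = (-0.7292, -5.3675).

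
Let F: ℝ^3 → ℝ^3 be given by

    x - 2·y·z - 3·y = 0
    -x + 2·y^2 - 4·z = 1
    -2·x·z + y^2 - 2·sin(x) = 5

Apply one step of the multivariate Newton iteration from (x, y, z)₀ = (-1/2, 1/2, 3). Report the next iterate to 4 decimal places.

(-1.0260, 0.2203, -0.0084)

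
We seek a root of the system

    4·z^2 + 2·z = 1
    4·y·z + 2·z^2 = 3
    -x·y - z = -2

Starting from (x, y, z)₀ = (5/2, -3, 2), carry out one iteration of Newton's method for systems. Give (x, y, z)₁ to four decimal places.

(1.1875, -1.1528, 0.9444)

At (5/2, -3, 2): F = (19.0000, -19.0000, 7.5000).
Jacobian J = [[0, 0, 8·z + 2], [0, 4·z, 4·y + 4·z], [-y, -x, -1]].
At the point, J = [[0.0000, 0.0000, 18.0000], [0.0000, 8.0000, -4.0000], [3.0000, -2.5000, -1.0000]] (det J = -432.0000).
Solving J·Δ = −F gives Δ = (-1.3125, 1.8472, -1.0556).
Then the next iterate is (x, y, z)₁ = (1.1875, -1.1528, 0.9444).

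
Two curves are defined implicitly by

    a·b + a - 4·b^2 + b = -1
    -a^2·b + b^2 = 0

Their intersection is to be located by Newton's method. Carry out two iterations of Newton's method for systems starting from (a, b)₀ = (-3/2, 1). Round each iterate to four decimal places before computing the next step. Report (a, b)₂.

(-0.8271, 0.3204)

At (-3/2, 1): F = (-5.0000, -1.2500).
Jacobian J = [[b + 1, a - 8·b + 1], [-2·a·b, -a^2 + 2·b]].
At the point, J = [[2.0000, -8.5000], [3.0000, -0.2500]] (det J = 25.0000).
Solving J·Δ = −F gives Δ = (0.3750, -0.5000).
Then the next iterate is (a, b)₁ = (-1.1250, 0.5000).
Round to (-1.1250, 0.5000) and repeat: F = (-1.1875, -0.382812), J = [[1.5000, -4.1250], [1.1250, -0.265625]].
Δ = (0.2979, -0.1796), so (a, b)₂ = (-0.8271, 0.3204).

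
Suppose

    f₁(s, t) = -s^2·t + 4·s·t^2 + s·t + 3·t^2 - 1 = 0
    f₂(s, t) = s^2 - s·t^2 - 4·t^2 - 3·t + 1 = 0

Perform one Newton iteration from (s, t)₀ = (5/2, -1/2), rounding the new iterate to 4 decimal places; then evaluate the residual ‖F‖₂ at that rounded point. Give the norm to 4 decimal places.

2.4140

At (5/2, -1/2): F = (4.1250, 7.1250).
Jacobian J = [[-2·s·t + 4·t^2 + t, -s^2 + 8·s·t + s + 6·t], [2·s - t^2, -2·s·t - 8·t - 3]].
At the point, J = [[3.0000, -16.7500], [4.7500, 3.5000]] (det J = 90.0625).
Solving J·Δ = −F gives Δ = (-1.4854, -0.0198).
Then the next iterate is (s, t)₁ = (1.0146, -0.5198).
Re-evaluating at (1.0146, -0.5198): F = (0.914823, 2.233908), so ‖F‖₂ = 2.4140.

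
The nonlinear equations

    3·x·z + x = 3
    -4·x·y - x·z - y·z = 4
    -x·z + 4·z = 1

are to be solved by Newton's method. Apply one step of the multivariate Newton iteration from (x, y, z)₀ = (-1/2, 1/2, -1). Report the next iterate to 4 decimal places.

(-2.8000, 0.7333, 0.7333)

At (-1/2, 1/2, -1): F = (-2.0000, -3.0000, -5.5000).
Jacobian J = [[3·z + 1, 0, 3·x], [-4·y - z, -4·x - z, -x - y], [-z, 0, -x + 4]].
At the point, J = [[-2.0000, 0.0000, -1.5000], [-1.0000, 3.0000, 0.0000], [1.0000, 0.0000, 4.5000]] (det J = -22.5000).
Solving J·Δ = −F gives Δ = (-2.3000, 0.2333, 1.7333).
Then the next iterate is (x, y, z)₁ = (-2.8000, 0.7333, 0.7333).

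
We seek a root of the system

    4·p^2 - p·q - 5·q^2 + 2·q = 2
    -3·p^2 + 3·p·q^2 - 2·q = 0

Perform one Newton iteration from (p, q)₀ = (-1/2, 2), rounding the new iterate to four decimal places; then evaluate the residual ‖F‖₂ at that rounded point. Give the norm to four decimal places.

At (-1/2, 2): F = (-16.0000, -10.7500).
Jacobian J = [[8·p - q, -p - 10·q + 2], [-6·p + 3·q^2, 6·p·q - 2]].
At the point, J = [[-6.0000, -17.5000], [15.0000, -8.0000]] (det J = 310.5000).
Solving J·Δ = −F gives Δ = (0.1936, -0.9807).
Then the next iterate is (p, q)₁ = (-0.3064, 1.0193).
Re-evaluating at (-0.3064, 1.0193): F = (-4.468425, -3.275266), so ‖F‖₂ = 5.5402.

5.5402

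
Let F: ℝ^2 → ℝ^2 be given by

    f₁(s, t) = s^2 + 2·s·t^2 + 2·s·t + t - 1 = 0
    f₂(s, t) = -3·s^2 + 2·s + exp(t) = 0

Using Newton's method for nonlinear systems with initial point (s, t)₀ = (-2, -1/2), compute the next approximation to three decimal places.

(-0.953, 0.712)

At (-2, -1/2): F = (3.500, -15.39347).
Jacobian J = [[2·s + 2·t^2 + 2·t, 4·s·t + 2·s + 1], [-6·s + 2, exp(t)]].
At the point, J = [[-4.500, 1.000], [14.000, 0.60653]] (det J = -16.72939).
Solving J·Δ = −F gives Δ = (1.047, 1.212).
Then the next iterate is (s, t)₁ = (-0.953, 0.712).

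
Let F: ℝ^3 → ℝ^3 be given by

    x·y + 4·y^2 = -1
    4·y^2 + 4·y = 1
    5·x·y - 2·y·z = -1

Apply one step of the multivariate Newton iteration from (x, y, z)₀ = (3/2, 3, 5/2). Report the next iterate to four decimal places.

At (3/2, 3, 5/2): F = (41.5000, 47.0000, 8.5000).
Jacobian J = [[y, x + 8·y, 0], [0, 8·y + 4, 0], [5·y, 5·x - 2·z, -2·y]].
At the point, J = [[3.0000, 25.5000, 0.0000], [0.0000, 28.0000, 0.0000], [15.0000, 2.5000, -6.0000]] (det J = -504.0000).
Solving J·Δ = −F gives Δ = (0.4345, -1.6786, 1.8036).
Then the next iterate is (x, y, z)₁ = (1.9345, 1.3214, 4.3036).

(1.9345, 1.3214, 4.3036)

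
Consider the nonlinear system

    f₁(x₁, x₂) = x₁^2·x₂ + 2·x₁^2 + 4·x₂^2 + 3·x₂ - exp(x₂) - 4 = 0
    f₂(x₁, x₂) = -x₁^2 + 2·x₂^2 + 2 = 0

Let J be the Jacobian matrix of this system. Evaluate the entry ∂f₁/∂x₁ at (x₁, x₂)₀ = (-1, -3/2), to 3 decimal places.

∂f₁/∂x₁ = 2·x₁·x₂ + 4·x₁.
At (-1, -3/2) this is -1.000.

-1.000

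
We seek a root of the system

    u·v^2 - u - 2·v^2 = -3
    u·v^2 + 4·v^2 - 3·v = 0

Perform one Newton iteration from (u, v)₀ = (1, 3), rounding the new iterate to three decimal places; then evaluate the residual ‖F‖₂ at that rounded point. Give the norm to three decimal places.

9.125

At (1, 3): F = (-7.000, 36.000).
Jacobian J = [[v^2 - 1, 2·u·v - 4·v], [v^2, 2·u·v + 8·v - 3]].
At the point, J = [[8.000, -6.000], [9.000, 27.000]] (det J = 270.000).
Solving J·Δ = −F gives Δ = (-0.100, -1.300).
Then the next iterate is (u, v)₁ = (0.900, 1.700).
Re-evaluating at (0.900, 1.700): F = (-1.079, 9.061), so ‖F‖₂ = 9.125.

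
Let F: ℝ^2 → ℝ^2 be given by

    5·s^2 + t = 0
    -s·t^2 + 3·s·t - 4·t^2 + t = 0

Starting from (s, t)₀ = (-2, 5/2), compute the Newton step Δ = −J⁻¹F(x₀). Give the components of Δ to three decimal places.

(1.046, -1.579)

At (-2, 5/2): F = (22.500, -25.000).
Jacobian J = [[10·s, 1], [-t^2 + 3·t, -2·s·t + 3·s - 8·t + 1]].
At the point, J = [[-20.000, 1.000], [1.250, -15.000]] (det J = 298.750).
Solving J·Δ = −F gives Δ = (1.046, -1.579).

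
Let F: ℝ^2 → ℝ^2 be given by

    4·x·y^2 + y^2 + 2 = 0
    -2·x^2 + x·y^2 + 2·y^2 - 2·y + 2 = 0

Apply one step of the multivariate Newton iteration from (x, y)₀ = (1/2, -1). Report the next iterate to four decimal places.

(0.5294, -0.1471)

At (1/2, -1): F = (5.0000, 6.0000).
Jacobian J = [[4·y^2, 8·x·y + 2·y], [-4·x + y^2, 2·x·y + 4·y - 2]].
At the point, J = [[4.0000, -6.0000], [-1.0000, -7.0000]] (det J = -34.0000).
Solving J·Δ = −F gives Δ = (0.0294, 0.8529).
Then the next iterate is (x, y)₁ = (0.5294, -0.1471).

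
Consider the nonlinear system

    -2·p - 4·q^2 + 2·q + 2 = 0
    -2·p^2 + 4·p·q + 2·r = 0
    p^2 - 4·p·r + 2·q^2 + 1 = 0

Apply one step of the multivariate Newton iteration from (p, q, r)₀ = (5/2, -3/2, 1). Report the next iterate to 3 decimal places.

At (5/2, -3/2, 1): F = (-15.000, -25.500, 1.750).
Jacobian J = [[-2, -8·q + 2, 0], [-4·p + 4·q, 4·p, 2], [2·p - 4·r, 4·q, -4·p]].
At the point, J = [[-2.000, 14.000, 0.000], [-16.000, 10.000, 2.000], [1.000, -6.000, -10.000]] (det J = -2036.000).
Solving J·Δ = −F gives Δ = (-1.081, 0.917, -0.483).
Then the next iterate is (p, q, r)₁ = (1.419, -0.583, 0.517).

(1.419, -0.583, 0.517)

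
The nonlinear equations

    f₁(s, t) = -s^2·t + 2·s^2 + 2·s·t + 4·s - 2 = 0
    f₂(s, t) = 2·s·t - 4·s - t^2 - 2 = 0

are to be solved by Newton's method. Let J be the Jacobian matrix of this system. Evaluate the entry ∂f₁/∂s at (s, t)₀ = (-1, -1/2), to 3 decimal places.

-2.000

∂f₁/∂s = -2·s·t + 4·s + 2·t + 4.
At (-1, -1/2) this is -2.000.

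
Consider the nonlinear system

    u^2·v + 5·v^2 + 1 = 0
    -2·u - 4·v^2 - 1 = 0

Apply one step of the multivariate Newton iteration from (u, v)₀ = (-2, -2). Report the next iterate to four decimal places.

At (-2, -2): F = (13.0000, -13.0000).
Jacobian J = [[2·u·v, u^2 + 10·v], [-2, -8·v]].
At the point, J = [[8.0000, -16.0000], [-2.0000, 16.0000]] (det J = 96.0000).
Solving J·Δ = −F gives Δ = (0.0000, 0.8125).
Then the next iterate is (u, v)₁ = (-2.0000, -1.1875).

(-2.0000, -1.1875)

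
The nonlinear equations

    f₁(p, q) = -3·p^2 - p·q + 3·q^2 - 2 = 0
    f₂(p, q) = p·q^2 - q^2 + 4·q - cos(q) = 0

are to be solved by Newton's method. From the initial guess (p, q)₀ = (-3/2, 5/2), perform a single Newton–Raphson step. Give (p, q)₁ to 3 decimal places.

At (-3/2, 5/2): F = (13.750, -4.82386).
Jacobian J = [[-6·p - q, -p + 6·q], [q^2, 2·p·q - 2·q + sin(q) + 4]].
At the point, J = [[6.500, 16.500], [6.250, -7.90153]] (det J = -154.48493).
Solving J·Δ = −F gives Δ = (-0.188, -0.759).
Then the next iterate is (p, q)₁ = (-1.688, 1.741).

(-1.688, 1.741)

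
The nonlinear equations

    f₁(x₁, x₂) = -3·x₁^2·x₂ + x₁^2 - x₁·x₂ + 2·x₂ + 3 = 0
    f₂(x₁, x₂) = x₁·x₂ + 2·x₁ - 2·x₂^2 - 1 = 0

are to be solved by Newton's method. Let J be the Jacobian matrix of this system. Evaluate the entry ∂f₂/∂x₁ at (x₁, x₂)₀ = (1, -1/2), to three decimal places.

1.500

∂f₂/∂x₁ = x₂ + 2.
At (1, -1/2) this is 1.500.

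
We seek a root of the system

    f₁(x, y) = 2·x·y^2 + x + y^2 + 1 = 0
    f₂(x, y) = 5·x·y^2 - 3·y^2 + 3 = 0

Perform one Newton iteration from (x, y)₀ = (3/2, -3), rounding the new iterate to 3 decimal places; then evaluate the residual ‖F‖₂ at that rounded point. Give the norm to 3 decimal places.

At (3/2, -3): F = (38.500, 43.500).
Jacobian J = [[2·y^2 + 1, 4·x·y + 2·y], [5·y^2, 10·x·y - 6·y]].
At the point, J = [[19.000, -24.000], [45.000, -27.000]] (det J = 567.000).
Solving J·Δ = −F gives Δ = (-0.008, 1.598).
Then the next iterate is (x, y)₁ = (1.492, -1.402).
Re-evaluating at (1.492, -1.402): F = (10.32297, 11.76659), so ‖F‖₂ = 15.653.

15.653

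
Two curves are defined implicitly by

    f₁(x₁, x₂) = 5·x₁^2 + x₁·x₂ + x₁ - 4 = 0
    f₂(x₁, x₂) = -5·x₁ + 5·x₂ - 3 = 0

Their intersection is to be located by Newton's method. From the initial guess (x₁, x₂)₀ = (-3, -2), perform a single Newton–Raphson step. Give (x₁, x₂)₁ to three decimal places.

At (-3, -2): F = (44.000, 2.000).
Jacobian J = [[10·x₁ + x₂ + 1, x₁], [-5, 5]].
At the point, J = [[-31.000, -3.000], [-5.000, 5.000]] (det J = -170.000).
Solving J·Δ = −F gives Δ = (1.329, 0.929).
Then the next iterate is (x₁, x₂)₁ = (-1.671, -1.071).

(-1.671, -1.071)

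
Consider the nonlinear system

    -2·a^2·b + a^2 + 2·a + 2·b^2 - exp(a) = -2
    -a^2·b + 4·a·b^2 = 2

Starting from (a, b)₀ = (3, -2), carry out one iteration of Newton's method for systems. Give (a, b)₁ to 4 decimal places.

(16.6699, 5.8378)

At (3, -2): F = (40.914463, 64.0000).
Jacobian J = [[-4·a·b + 2·a - exp(a) + 2, -2·a^2 + 4·b], [-2·a·b + 4·b^2, -a^2 + 8·a·b]].
At the point, J = [[11.914463, -26.0000], [28.0000, -57.0000]] (det J = 48.875605).
Solving J·Δ = −F gives Δ = (13.6699, 7.8378).
Then the next iterate is (a, b)₁ = (16.6699, 5.8378).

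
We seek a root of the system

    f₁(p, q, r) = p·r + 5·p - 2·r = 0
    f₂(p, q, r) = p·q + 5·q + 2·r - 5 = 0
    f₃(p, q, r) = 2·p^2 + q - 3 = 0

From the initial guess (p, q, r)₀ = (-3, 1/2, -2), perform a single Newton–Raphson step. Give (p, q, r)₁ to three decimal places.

(-1.405, 4.144, -2.043)

At (-3, 1/2, -2): F = (-5.000, -8.000, 15.500).
Jacobian J = [[r + 5, 0, p - 2], [q, p + 5, 2], [4·p, 1, 0]].
At the point, J = [[3.000, 0.000, -5.000], [0.500, 2.000, 2.000], [-12.000, 1.000, 0.000]] (det J = -128.500).
Solving J·Δ = −F gives Δ = (1.595, 3.644, -0.043).
Then the next iterate is (p, q, r)₁ = (-1.405, 4.144, -2.043).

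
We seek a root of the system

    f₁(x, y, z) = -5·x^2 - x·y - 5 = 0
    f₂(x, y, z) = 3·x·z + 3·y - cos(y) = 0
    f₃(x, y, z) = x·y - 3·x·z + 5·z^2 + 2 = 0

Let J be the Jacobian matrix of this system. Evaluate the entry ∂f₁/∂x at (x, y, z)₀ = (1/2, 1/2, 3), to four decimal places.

-5.5000

∂f₁/∂x = -10·x - y.
At (1/2, 1/2, 3) this is -5.5000.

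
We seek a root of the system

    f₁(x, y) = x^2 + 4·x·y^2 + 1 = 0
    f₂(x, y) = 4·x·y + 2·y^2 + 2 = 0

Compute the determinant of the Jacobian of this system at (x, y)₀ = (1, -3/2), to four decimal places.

-94.0000

J = [[2·x + 4·y^2, 8·x·y], [4·y, 4·x + 4·y]].
At the point, J = [[11.0000, -12.0000], [-6.0000, -2.0000]].
det J = -94.0000.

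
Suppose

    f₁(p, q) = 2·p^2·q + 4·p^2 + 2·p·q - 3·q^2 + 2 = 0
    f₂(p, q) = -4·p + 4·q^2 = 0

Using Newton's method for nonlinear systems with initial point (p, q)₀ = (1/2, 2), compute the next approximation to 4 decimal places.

(0.1600, 1.0400)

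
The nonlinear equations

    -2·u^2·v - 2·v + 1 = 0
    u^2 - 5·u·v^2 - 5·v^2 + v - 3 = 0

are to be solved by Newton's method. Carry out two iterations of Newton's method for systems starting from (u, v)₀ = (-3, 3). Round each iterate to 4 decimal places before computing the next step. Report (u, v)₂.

(5.2017, 15.5478)

At (-3, 3): F = (-59.0000, 99.0000).
Jacobian J = [[-4·u·v, -2·u^2 - 2], [2·u - 5·v^2, -10·u·v - 10·v + 1]].
At the point, J = [[36.0000, -20.0000], [-51.0000, 61.0000]] (det J = 1176.0000).
Solving J·Δ = −F gives Δ = (1.3767, -0.4719).
Then the next iterate is (u, v)₁ = (-1.6233, 2.5281).
Round to (-1.6233, 2.5281) and repeat: F = (-17.379807, 22.081657), J = [[16.415459, -7.270206], [-35.203048, 16.757647]].
Δ = (6.8250, 13.0197), so (u, v)₂ = (5.2017, 15.5478).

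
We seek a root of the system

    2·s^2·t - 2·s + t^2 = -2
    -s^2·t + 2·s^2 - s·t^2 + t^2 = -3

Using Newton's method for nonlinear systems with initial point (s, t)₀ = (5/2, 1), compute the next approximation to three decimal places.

(0.913, 1.152)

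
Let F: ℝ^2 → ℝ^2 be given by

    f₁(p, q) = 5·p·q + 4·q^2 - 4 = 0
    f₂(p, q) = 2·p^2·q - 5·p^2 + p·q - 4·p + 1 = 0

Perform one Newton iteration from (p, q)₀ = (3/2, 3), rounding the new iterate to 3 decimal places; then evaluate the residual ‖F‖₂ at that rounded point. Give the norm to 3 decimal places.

520.110

At (3/2, 3): F = (54.500, 1.750).
Jacobian J = [[5·q, 5·p + 8·q], [4·p·q - 10·p + q - 4, 2·p^2 + p]].
At the point, J = [[15.000, 31.500], [2.000, 6.000]] (det J = 27.000).
Solving J·Δ = −F gives Δ = (-10.069, 3.065).
Then the next iterate is (p, q)₁ = (-8.569, 6.065).
Re-evaluating at (-8.569, 6.065): F = (-116.71803, 506.84495), so ‖F‖₂ = 520.110.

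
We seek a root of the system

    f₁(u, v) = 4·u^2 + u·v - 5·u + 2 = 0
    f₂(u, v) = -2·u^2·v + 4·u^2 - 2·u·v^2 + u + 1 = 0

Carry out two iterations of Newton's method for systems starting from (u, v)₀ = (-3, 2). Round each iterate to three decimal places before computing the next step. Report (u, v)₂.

(-0.412, 2.948)

At (-3, 2): F = (47.000, 22.000).
Jacobian J = [[8·u + v - 5, u], [-4·u·v + 8·u - 2·v^2 + 1, -2·u^2 - 4·u·v]].
At the point, J = [[-27.000, -3.000], [-7.000, 6.000]] (det J = -183.000).
Solving J·Δ = −F gives Δ = (1.902, -1.448).
Then the next iterate is (u, v)₁ = (-1.098, 0.552).
Round to (-1.098, 0.552) and repeat: F = (11.70632, 4.06256), J = [[-13.232, -1.098], [-5.96902, 0.01318]].
Δ = (0.686, 2.396), so (u, v)₂ = (-0.412, 2.948).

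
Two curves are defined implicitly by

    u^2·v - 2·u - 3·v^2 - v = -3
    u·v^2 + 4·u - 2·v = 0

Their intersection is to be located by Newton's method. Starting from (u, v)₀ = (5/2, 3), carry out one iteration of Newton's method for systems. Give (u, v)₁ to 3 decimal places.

(2.005, 1.456)

At (5/2, 3): F = (-13.250, 26.500).
Jacobian J = [[2·u·v - 2, u^2 - 6·v - 1], [v^2 + 4, 2·u·v - 2]].
At the point, J = [[13.000, -12.750], [13.000, 13.000]] (det J = 334.750).
Solving J·Δ = −F gives Δ = (-0.495, -1.544).
Then the next iterate is (u, v)₁ = (2.005, 1.456).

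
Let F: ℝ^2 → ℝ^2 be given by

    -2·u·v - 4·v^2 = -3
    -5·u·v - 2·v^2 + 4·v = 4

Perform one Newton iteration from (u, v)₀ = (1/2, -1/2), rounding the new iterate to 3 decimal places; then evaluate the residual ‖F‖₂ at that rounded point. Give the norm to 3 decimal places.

At (1/2, -1/2): F = (2.500, -5.250).
Jacobian J = [[-2·v, -2·u - 8·v], [-5·v, -5·u - 4·v + 4]].
At the point, J = [[1.000, 3.000], [2.500, 3.500]] (det J = -4.000).
Solving J·Δ = −F gives Δ = (6.125, -2.875).
Then the next iterate is (u, v)₁ = (6.625, -3.375).
Re-evaluating at (6.625, -3.375): F = (2.15625, 71.51562), so ‖F‖₂ = 71.548.

71.548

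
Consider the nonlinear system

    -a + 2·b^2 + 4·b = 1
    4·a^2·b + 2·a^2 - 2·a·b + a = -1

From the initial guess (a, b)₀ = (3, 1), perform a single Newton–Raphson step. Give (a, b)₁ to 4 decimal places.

(1.8516, 0.6065)

At (3, 1): F = (2.0000, 52.0000).
Jacobian J = [[-1, 4·b + 4], [8·a·b + 4·a - 2·b + 1, 4·a^2 - 2·a]].
At the point, J = [[-1.0000, 8.0000], [35.0000, 30.0000]] (det J = -310.0000).
Solving J·Δ = −F gives Δ = (-1.1484, -0.3935).
Then the next iterate is (a, b)₁ = (1.8516, 0.6065).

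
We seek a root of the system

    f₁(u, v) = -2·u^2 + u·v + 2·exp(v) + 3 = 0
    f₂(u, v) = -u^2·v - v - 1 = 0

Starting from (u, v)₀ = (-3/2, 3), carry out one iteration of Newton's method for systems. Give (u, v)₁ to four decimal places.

At (-3/2, 3): F = (34.171074, -10.7500).
Jacobian J = [[-4·u + v, u + 2·exp(v)], [-2·u·v, -u^2 - 1]].
At the point, J = [[9.0000, 38.671074], [9.0000, -3.2500]] (det J = -377.289665).
Solving J·Δ = −F gives Δ = (0.8075, -1.0716).
Then the next iterate is (u, v)₁ = (-0.6925, 1.9284).

(-0.6925, 1.9284)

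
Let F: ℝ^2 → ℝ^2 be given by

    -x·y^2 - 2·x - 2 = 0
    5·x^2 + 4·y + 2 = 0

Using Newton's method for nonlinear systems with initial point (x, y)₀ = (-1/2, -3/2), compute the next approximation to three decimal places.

(-0.648, -0.997)

At (-1/2, -3/2): F = (0.125, -2.750).
Jacobian J = [[-y^2 - 2, -2·x·y], [10·x, 4]].
At the point, J = [[-4.250, -1.500], [-5.000, 4.000]] (det J = -24.500).
Solving J·Δ = −F gives Δ = (-0.148, 0.503).
Then the next iterate is (x, y)₁ = (-0.648, -0.997).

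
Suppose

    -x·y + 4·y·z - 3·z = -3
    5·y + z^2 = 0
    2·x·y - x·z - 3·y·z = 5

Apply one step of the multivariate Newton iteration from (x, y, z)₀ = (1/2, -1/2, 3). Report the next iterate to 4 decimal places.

At (1/2, -1/2, 3): F = (-11.7500, 6.5000, -2.5000).
Jacobian J = [[-y, -x + 4·z, 4·y - 3], [0, 5, 2·z], [2·y - z, 2·x - 3·z, -x - 3·y]].
At the point, J = [[0.5000, 11.5000, -5.0000], [0.0000, 5.0000, 6.0000], [-4.0000, -8.0000, 1.0000]] (det J = -349.5000).
Solving J·Δ = −F gives Δ = (-1.9242, 0.4657, -1.4714).
Then the next iterate is (x, y, z)₁ = (-1.4242, -0.0343, 1.5286).

(-1.4242, -0.0343, 1.5286)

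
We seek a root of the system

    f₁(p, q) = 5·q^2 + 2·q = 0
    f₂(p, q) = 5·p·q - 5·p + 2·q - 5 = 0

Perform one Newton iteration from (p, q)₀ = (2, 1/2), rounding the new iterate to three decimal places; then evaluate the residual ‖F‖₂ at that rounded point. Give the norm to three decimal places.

8.276

At (2, 1/2): F = (2.250, -9.000).
Jacobian J = [[0, 10·q + 2], [5·q - 5, 5·p + 2]].
At the point, J = [[0.000, 7.000], [-2.500, 12.000]] (det J = 17.500).
Solving J·Δ = −F gives Δ = (-5.143, -0.321).
Then the next iterate is (p, q)₁ = (-3.143, 0.179).
Re-evaluating at (-3.143, 0.179): F = (0.51821, 8.26001), so ‖F‖₂ = 8.276.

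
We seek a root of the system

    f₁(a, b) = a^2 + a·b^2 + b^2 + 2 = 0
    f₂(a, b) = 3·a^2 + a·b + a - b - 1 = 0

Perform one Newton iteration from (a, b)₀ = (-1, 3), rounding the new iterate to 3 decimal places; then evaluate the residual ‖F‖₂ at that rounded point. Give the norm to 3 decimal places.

At (-1, 3): F = (3.000, -5.000).
Jacobian J = [[2·a + b^2, 2·a·b + 2·b], [6·a + b + 1, a - 1]].
At the point, J = [[7.000, 0.000], [-2.000, -2.000]] (det J = -14.000).
Solving J·Δ = −F gives Δ = (-0.429, -2.071).
Then the next iterate is (a, b)₁ = (-1.429, 0.929).
Re-evaluating at (-1.429, 0.929): F = (3.67180, 1.44058), so ‖F‖₂ = 3.944.

3.944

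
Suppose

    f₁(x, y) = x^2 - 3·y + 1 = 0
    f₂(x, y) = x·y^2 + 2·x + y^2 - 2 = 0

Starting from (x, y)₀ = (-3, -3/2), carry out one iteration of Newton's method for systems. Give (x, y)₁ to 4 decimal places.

(-0.8710, -0.9247)

At (-3, -3/2): F = (14.5000, -12.5000).
Jacobian J = [[2·x, -3], [y^2 + 2, 2·x·y + 2·y]].
At the point, J = [[-6.0000, -3.0000], [4.2500, 6.0000]] (det J = -23.2500).
Solving J·Δ = −F gives Δ = (2.1290, 0.5753).
Then the next iterate is (x, y)₁ = (-0.8710, -0.9247).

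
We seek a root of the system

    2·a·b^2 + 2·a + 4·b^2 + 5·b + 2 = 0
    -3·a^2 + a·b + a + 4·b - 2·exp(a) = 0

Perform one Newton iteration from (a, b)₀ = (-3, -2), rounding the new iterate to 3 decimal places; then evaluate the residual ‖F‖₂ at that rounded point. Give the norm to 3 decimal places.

11.152

At (-3, -2): F = (-22.000, -32.09957).
Jacobian J = [[2·b^2 + 2, 4·a·b + 8·b + 5], [-6·a + b - 2·exp(a) + 1, a + 4]].
At the point, J = [[10.000, 13.000], [16.90043, 1.000]] (det J = -209.70554).
Solving J·Δ = −F gives Δ = (1.885, 0.242).
Then the next iterate is (a, b)₁ = (-1.115, -1.758).
Re-evaluating at (-1.115, -1.758): F = (-3.54970, -10.57234), so ‖F‖₂ = 11.152.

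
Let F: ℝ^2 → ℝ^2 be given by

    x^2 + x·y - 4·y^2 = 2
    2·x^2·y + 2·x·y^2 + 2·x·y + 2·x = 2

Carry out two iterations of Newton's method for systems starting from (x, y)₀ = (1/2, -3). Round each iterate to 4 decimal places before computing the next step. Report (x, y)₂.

(-0.2673, -0.4710)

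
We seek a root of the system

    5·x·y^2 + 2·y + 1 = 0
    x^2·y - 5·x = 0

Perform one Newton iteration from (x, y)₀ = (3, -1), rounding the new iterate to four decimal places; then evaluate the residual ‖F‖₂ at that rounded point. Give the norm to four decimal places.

6.0324

At (3, -1): F = (14.0000, -24.0000).
Jacobian J = [[5·y^2, 10·x·y + 2], [2·x·y - 5, x^2]].
At the point, J = [[5.0000, -28.0000], [-11.0000, 9.0000]] (det J = -263.0000).
Solving J·Δ = −F gives Δ = (-2.0760, 0.1293).
Then the next iterate is (x, y)₁ = (0.9240, -0.8707).
Re-evaluating at (0.9240, -0.8707): F = (2.761107, -5.363383), so ‖F‖₂ = 6.0324.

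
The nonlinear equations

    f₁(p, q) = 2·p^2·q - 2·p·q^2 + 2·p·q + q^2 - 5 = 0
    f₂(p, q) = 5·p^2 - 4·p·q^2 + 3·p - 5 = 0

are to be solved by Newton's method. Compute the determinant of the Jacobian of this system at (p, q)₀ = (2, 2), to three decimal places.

-384.000

J = [[4·p·q - 2·q^2 + 2·q, 2·p^2 - 4·p·q + 2·p + 2·q], [10·p - 4·q^2 + 3, -8·p·q]].
At the point, J = [[12.000, 0.000], [7.000, -32.000]].
det J = -384.000.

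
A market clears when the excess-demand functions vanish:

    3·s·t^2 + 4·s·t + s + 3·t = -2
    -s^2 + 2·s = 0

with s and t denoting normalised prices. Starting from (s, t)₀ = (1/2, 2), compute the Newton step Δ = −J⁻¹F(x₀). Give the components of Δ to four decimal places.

(-0.7500, -0.2500)

At (1/2, 2): F = (18.5000, 0.7500).
Jacobian J = [[3·t^2 + 4·t + 1, 6·s·t + 4·s + 3], [-2·s + 2, 0]].
At the point, J = [[21.0000, 11.0000], [1.0000, 0.0000]] (det J = -11.0000).
Solving J·Δ = −F gives Δ = (-0.7500, -0.2500).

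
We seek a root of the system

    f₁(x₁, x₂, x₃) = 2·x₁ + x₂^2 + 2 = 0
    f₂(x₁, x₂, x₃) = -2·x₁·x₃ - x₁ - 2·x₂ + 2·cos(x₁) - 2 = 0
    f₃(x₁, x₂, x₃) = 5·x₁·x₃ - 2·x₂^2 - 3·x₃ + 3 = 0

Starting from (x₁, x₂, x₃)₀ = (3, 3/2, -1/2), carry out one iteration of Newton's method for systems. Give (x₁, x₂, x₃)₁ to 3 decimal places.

At (3, 3/2, -1/2): F = (10.250, -6.97998, -7.500).
Jacobian J = [[2, 2·x₂, 0], [-2·x₃ - 2·sin(x₁) - 1, -2, -2·x₁], [5·x₃, -4·x₂, 5·x₁ - 3]].
At the point, J = [[2.000, 3.000, 0.000], [-0.28224, -2.000, -6.000], [-2.500, -6.000, 12.000]] (det J = -64.83936).
Solving J·Δ = −F gives Δ = (-3.527, -1.065, -0.642).
Then the next iterate is (x₁, x₂, x₃)₁ = (-0.527, 0.435, -1.142).

(-0.527, 0.435, -1.142)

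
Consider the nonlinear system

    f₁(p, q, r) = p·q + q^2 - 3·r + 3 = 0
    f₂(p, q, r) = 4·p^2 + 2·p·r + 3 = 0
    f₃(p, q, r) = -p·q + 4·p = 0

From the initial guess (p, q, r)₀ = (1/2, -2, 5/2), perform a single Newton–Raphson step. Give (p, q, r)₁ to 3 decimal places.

(0.324, 1.882, -2.412)

At (1/2, -2, 5/2): F = (-1.500, 6.500, 3.000).
Jacobian J = [[q, p + 2·q, -3], [8·p + 2·r, 0, 2·p], [-q + 4, -p, 0]].
At the point, J = [[-2.000, -3.500, -3.000], [9.000, 0.000, 1.000], [6.000, -0.500, 0.000]] (det J = -8.500).
Solving J·Δ = −F gives Δ = (-0.176, 3.882, -4.912).
Then the next iterate is (p, q, r)₁ = (0.324, 1.882, -2.412).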